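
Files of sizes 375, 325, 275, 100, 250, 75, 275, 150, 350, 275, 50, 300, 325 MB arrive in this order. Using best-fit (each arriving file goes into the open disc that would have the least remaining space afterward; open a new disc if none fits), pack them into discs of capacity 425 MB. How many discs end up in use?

9

  375 → disc 1 (new)  [load 375/425]
  325 → disc 2 (new)  [load 325/425]
  275 → disc 3 (new)  [load 275/425]
  100 → disc 2  [load 425/425]
  250 → disc 4 (new)  [load 250/425]
  75 → disc 3  [load 350/425]
  275 → disc 5 (new)  [load 275/425]
  150 → disc 5  [load 425/425]
  350 → disc 6 (new)  [load 350/425]
  275 → disc 7 (new)  [load 275/425]
  50 → disc 1  [load 425/425]
  300 → disc 8 (new)  [load 300/425]
  325 → disc 9 (new)  [load 325/425]
9 discs opened.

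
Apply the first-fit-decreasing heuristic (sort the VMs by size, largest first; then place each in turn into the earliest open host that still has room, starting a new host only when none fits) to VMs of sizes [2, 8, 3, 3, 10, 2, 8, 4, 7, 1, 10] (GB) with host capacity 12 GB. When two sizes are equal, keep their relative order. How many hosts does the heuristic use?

Sorted descending: 10, 10, 8, 8, 7, 4, 3, 3, 2, 2, 1.
  10 → host 1 (new)  [load 10/12]
  10 → host 2 (new)  [load 10/12]
  8 → host 3 (new)  [load 8/12]
  8 → host 4 (new)  [load 8/12]
  7 → host 5 (new)  [load 7/12]
  4 → host 3  [load 12/12]
  3 → host 4  [load 11/12]
  3 → host 5  [load 10/12]
  2 → host 1  [load 12/12]
  2 → host 2  [load 12/12]
  1 → host 4  [load 12/12]
5 hosts opened.

5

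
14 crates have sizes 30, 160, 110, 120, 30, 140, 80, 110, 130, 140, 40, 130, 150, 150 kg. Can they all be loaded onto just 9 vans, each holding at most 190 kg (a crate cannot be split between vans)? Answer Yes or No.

Total = 1520 kg; ⌈1520/190⌉ = 8.
10 crates each exceed half the capacity and cannot share a van, forcing at least 10 vans.
At least 10 vans are required, but only 9 are allowed.

No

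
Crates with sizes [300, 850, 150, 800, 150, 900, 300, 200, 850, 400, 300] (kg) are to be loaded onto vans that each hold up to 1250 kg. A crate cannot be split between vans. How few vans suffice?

Total = 900 + 850 + 850 + 800 + 400 + 300 + 300 + 300 + 200 + 150 + 150 = 5200 kg.
Lower bound: ⌈5200/1250⌉ = 5 vans.
A packing using 5 vans:
  van 1: 900 + 300 = 1200
  van 2: 850 + 400 = 1250
  van 3: 850 + 300 = 1150
  van 4: 800 + 300 + 150 = 1250
  van 5: 200 + 150 = 350
This matches the lower bound, so 5 is optimal.

5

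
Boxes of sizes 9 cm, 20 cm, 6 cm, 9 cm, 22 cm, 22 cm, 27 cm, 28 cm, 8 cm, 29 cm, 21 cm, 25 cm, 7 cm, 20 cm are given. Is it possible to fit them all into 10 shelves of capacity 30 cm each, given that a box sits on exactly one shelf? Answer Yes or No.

Yes

A valid assignment using 9 shelves:
  shelf 1: 29 = 29
  shelf 2: 28 = 28
  shelf 3: 27 = 27
  shelf 4: 25 = 25
  shelf 5: 22 + 8 = 30
  shelf 6: 22 + 7 = 29
  shelf 7: 21 + 9 = 30
  shelf 8: 20 + 9 = 29
  shelf 9: 20 + 6 = 26
That uses only 9 ≤ 10, so 10 shelves are enough.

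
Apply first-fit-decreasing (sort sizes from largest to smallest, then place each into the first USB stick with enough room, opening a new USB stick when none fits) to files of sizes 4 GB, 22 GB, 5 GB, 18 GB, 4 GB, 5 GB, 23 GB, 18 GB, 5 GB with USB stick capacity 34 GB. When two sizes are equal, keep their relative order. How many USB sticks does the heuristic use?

4

Sorted descending: 23, 22, 18, 18, 5, 5, 5, 4, 4.
  23 → USB stick 1 (new)  [load 23/34]
  22 → USB stick 2 (new)  [load 22/34]
  18 → USB stick 3 (new)  [load 18/34]
  18 → USB stick 4 (new)  [load 18/34]
  5 → USB stick 1  [load 28/34]
  5 → USB stick 1  [load 33/34]
  5 → USB stick 2  [load 27/34]
  4 → USB stick 2  [load 31/34]
  4 → USB stick 3  [load 22/34]
4 USB sticks opened.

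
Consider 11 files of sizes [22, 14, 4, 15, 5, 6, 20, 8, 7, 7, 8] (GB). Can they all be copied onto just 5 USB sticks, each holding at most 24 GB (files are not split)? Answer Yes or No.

Total = 116 GB; ⌈116/24⌉ = 5.
The bound of 5 does not rule out 5, but exhaustive search shows no assignment into 5 USB sticks of capacity 24 GB exists — the minimum is 6.

No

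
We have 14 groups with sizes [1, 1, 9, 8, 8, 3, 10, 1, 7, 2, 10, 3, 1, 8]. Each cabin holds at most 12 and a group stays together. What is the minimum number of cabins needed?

7

Total = 10 + 10 + 9 + 8 + 8 + 8 + 7 + 3 + 3 + 2 + 1 + 1 + 1 + 1 = 72.
Lower bound: ⌈72/12⌉ = 6 cabins.
Also, 7 groups each exceed 6, and no two of those can share a cabin, so at least 7 cabins are needed.
A packing using 7 cabins:
  cabin 1: 10 + 2 = 12
  cabin 2: 10 + 1 + 1 = 12
  cabin 3: 9 + 3 = 12
  cabin 4: 8 + 3 + 1 = 12
  cabin 5: 8 + 1 = 9
  cabin 6: 8 = 8
  cabin 7: 7 = 7
This matches the lower bound, so 7 is optimal.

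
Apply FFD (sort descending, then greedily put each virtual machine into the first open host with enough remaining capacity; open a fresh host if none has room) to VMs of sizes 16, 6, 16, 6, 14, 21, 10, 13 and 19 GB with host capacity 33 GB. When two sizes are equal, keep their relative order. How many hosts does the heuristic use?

Sorted descending: 21, 19, 16, 16, 14, 13, 10, 6, 6.
  21 → host 1 (new)  [load 21/33]
  19 → host 2 (new)  [load 19/33]
  16 → host 3 (new)  [load 16/33]
  16 → host 3  [load 32/33]
  14 → host 2  [load 33/33]
  13 → host 4 (new)  [load 13/33]
  10 → host 1  [load 31/33]
  6 → host 4  [load 19/33]
  6 → host 4  [load 25/33]
4 hosts opened.

4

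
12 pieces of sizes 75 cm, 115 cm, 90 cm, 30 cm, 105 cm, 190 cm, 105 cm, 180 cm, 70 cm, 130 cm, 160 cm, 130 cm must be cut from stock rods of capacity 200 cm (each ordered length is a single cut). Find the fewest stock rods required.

Total = 190 + 180 + 160 + 130 + 130 + 115 + 105 + 105 + 90 + 75 + 70 + 30 = 1380 cm.
Lower bound: ⌈1380/200⌉ = 7 stock rods.
Also, 8 pieces each exceed 100 cm, and no two of those can share a stock rod, so at least 8 stock rods are needed.
A packing using 8 stock rods:
  stock rod 1: 190 = 190
  stock rod 2: 180 = 180
  stock rod 3: 160 + 30 = 190
  stock rod 4: 130 + 70 = 200
  stock rod 5: 130 = 130
  stock rod 6: 115 + 75 = 190
  stock rod 7: 105 + 90 = 195
  stock rod 8: 105 = 105
This matches the lower bound, so 8 is optimal.

8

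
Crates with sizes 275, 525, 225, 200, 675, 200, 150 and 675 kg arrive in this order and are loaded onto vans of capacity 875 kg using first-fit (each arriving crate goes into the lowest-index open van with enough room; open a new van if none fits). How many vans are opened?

4

  275 → van 1 (new)  [load 275/875]
  525 → van 1  [load 800/875]
  225 → van 2 (new)  [load 225/875]
  200 → van 2  [load 425/875]
  675 → van 3 (new)  [load 675/875]
  200 → van 2  [load 625/875]
  150 → van 2  [load 775/875]
  675 → van 4 (new)  [load 675/875]
4 vans opened.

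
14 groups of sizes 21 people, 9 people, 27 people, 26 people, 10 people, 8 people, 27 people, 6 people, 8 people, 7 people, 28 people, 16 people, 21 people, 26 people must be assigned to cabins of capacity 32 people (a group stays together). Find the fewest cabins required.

Total = 28 + 27 + 27 + 26 + 26 + 21 + 21 + 16 + 10 + 9 + 8 + 8 + 7 + 6 = 240 people.
Lower bound: ⌈240/32⌉ = 8 cabins.
A packing using 9 cabins:
  cabin 1: 28 = 28
  cabin 2: 27 = 27
  cabin 3: 27 = 27
  cabin 4: 26 + 6 = 32
  cabin 5: 26 = 26
  cabin 6: 21 + 10 = 31
  cabin 7: 21 + 9 = 30
  cabin 8: 16 + 8 + 8 = 32
  cabin 9: 7 = 7
No arrangement into 8 cabins stays within capacity, so 9 is optimal.

9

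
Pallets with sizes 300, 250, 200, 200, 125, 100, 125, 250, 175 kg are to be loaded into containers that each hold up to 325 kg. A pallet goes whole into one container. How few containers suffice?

6

Total = 300 + 250 + 250 + 200 + 200 + 175 + 125 + 125 + 100 = 1725 kg.
Lower bound: ⌈1725/325⌉ = 6 containers.
A packing using 6 containers:
  container 1: 300 = 300
  container 2: 250 = 250
  container 3: 250 = 250
  container 4: 200 + 125 = 325
  container 5: 200 + 125 = 325
  container 6: 175 + 100 = 275
This matches the lower bound, so 6 is optimal.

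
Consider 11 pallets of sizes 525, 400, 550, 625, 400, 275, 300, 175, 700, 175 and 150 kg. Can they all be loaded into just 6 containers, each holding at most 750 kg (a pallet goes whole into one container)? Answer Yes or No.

No

Total = 4275 kg; ⌈4275/750⌉ = 6.
The bound of 6 does not rule out 6, but exhaustive search shows no assignment into 6 containers of capacity 750 kg exists — the minimum is 7.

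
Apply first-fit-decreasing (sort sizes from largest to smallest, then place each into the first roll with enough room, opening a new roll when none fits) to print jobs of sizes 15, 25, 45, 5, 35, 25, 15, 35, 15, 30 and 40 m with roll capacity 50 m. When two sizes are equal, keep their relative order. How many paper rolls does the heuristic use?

Sorted descending: 45, 40, 35, 35, 30, 25, 25, 15, 15, 15, 5.
  45 → roll 1 (new)  [load 45/50]
  40 → roll 2 (new)  [load 40/50]
  35 → roll 3 (new)  [load 35/50]
  35 → roll 4 (new)  [load 35/50]
  30 → roll 5 (new)  [load 30/50]
  25 → roll 6 (new)  [load 25/50]
  25 → roll 6  [load 50/50]
  15 → roll 3  [load 50/50]
  15 → roll 4  [load 50/50]
  15 → roll 5  [load 45/50]
  5 → roll 1  [load 50/50]
6 paper rolls opened.

6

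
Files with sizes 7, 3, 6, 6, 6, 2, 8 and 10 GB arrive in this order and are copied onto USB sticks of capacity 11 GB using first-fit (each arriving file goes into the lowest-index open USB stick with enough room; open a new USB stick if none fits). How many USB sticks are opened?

  7 → USB stick 1 (new)  [load 7/11]
  3 → USB stick 1  [load 10/11]
  6 → USB stick 2 (new)  [load 6/11]
  6 → USB stick 3 (new)  [load 6/11]
  6 → USB stick 4 (new)  [load 6/11]
  2 → USB stick 2  [load 8/11]
  8 → USB stick 5 (new)  [load 8/11]
  10 → USB stick 6 (new)  [load 10/11]
6 USB sticks opened.

6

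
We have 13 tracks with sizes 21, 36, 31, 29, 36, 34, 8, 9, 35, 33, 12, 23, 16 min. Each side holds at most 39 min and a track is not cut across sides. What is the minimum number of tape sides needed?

Total = 36 + 36 + 35 + 34 + 33 + 31 + 29 + 23 + 21 + 16 + 12 + 9 + 8 = 323 min.
Lower bound: ⌈323/39⌉ = 9 tape sides.
A packing using 9 tape sides:
  side 1: 36 = 36
  side 2: 36 = 36
  side 3: 35 = 35
  side 4: 34 = 34
  side 5: 33 = 33
  side 6: 31 + 8 = 39
  side 7: 29 + 9 = 38
  side 8: 23 + 16 = 39
  side 9: 21 + 12 = 33
This matches the lower bound, so 9 is optimal.

9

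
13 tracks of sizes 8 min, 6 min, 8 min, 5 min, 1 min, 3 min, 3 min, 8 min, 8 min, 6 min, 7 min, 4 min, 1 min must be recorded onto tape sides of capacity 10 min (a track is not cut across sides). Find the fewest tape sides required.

Total = 8 + 8 + 8 + 8 + 7 + 6 + 6 + 5 + 4 + 3 + 3 + 1 + 1 = 68 min.
Lower bound: ⌈68/10⌉ = 7 tape sides.
A packing using 8 tape sides:
  side 1: 8 + 1 + 1 = 10
  side 2: 8 = 8
  side 3: 8 = 8
  side 4: 8 = 8
  side 5: 7 + 3 = 10
  side 6: 6 + 4 = 10
  side 7: 6 + 3 = 9
  side 8: 5 = 5
No arrangement into 7 tape sides stays within capacity, so 8 is optimal.

8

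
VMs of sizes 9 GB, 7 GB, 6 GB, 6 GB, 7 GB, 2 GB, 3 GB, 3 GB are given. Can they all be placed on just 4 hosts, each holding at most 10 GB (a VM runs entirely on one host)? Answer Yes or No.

No

Total = 43 GB; ⌈43/10⌉ = 5.
At least 5 hosts are required, but only 4 are allowed.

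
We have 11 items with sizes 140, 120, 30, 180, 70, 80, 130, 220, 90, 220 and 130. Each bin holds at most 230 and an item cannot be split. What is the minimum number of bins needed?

Total = 220 + 220 + 180 + 140 + 130 + 130 + 120 + 90 + 80 + 70 + 30 = 1410.
Lower bound: ⌈1410/230⌉ = 7 bins.
A packing using 7 bins:
  bin 1: 220 = 220
  bin 2: 220 = 220
  bin 3: 180 + 30 = 210
  bin 4: 140 + 90 = 230
  bin 5: 130 + 80 = 210
  bin 6: 130 + 70 = 200
  bin 7: 120 = 120
This matches the lower bound, so 7 is optimal.

7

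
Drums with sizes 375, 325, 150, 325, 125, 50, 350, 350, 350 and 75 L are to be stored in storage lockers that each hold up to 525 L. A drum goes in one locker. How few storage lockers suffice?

Total = 375 + 350 + 350 + 350 + 325 + 325 + 150 + 125 + 75 + 50 = 2475 L.
Lower bound: ⌈2475/525⌉ = 5 storage lockers.
Also, 6 drums each exceed 525/2 L, and no two of those can share a locker, so at least 6 storage lockers are needed.
A packing using 6 storage lockers:
  locker 1: 375 + 150 = 525
  locker 2: 350 + 125 + 50 = 525
  locker 3: 350 + 75 = 425
  locker 4: 350 = 350
  locker 5: 325 = 325
  locker 6: 325 = 325
This matches the lower bound, so 6 is optimal.

6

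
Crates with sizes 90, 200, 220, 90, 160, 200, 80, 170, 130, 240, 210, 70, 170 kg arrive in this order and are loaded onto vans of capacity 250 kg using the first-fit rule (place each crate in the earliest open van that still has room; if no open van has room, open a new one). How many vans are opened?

10

  90 → van 1 (new)  [load 90/250]
  200 → van 2 (new)  [load 200/250]
  220 → van 3 (new)  [load 220/250]
  90 → van 1  [load 180/250]
  160 → van 4 (new)  [load 160/250]
  200 → van 5 (new)  [load 200/250]
  80 → van 4  [load 240/250]
  170 → van 6 (new)  [load 170/250]
  130 → van 7 (new)  [load 130/250]
  240 → van 8 (new)  [load 240/250]
  210 → van 9 (new)  [load 210/250]
  70 → van 1  [load 250/250]
  170 → van 10 (new)  [load 170/250]
10 vans opened.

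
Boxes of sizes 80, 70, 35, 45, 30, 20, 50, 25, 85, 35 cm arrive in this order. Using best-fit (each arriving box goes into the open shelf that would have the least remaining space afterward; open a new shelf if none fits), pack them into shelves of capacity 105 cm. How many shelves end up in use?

5

  80 → shelf 1 (new)  [load 80/105]
  70 → shelf 2 (new)  [load 70/105]
  35 → shelf 2  [load 105/105]
  45 → shelf 3 (new)  [load 45/105]
  30 → shelf 3  [load 75/105]
  20 → shelf 1  [load 100/105]
  50 → shelf 4 (new)  [load 50/105]
  25 → shelf 3  [load 100/105]
  85 → shelf 5 (new)  [load 85/105]
  35 → shelf 4  [load 85/105]
5 shelves opened.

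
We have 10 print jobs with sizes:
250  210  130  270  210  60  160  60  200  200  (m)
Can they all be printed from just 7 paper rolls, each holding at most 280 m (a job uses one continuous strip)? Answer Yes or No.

No

Total = 1750 m; ⌈1750/280⌉ = 7.
The bound of 7 does not rule out 7, but exhaustive search shows no assignment into 7 paper rolls of capacity 280 m exists — the minimum is 8.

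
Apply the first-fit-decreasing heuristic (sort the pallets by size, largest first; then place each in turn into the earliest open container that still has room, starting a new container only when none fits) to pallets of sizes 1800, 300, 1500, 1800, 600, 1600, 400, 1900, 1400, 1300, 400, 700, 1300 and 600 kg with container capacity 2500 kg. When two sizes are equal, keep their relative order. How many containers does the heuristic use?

Sorted descending: 1900, 1800, 1800, 1600, 1500, 1400, 1300, 1300, 700, 600, 600, 400, 400, 300.
  1900 → container 1 (new)  [load 1900/2500]
  1800 → container 2 (new)  [load 1800/2500]
  1800 → container 3 (new)  [load 1800/2500]
  1600 → container 4 (new)  [load 1600/2500]
  1500 → container 5 (new)  [load 1500/2500]
  1400 → container 6 (new)  [load 1400/2500]
  1300 → container 7 (new)  [load 1300/2500]
  1300 → container 8 (new)  [load 1300/2500]
  700 → container 2  [load 2500/2500]
  600 → container 1  [load 2500/2500]
  600 → container 3  [load 2400/2500]
  400 → container 4  [load 2000/2500]
  400 → container 4  [load 2400/2500]
  300 → container 5  [load 1800/2500]
8 containers opened.

8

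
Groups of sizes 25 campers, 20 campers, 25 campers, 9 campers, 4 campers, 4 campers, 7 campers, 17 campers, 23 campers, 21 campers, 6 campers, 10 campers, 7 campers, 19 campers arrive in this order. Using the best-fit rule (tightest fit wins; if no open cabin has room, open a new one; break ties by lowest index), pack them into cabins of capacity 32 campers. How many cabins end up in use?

  25 → cabin 1 (new)  [load 25/32]
  20 → cabin 2 (new)  [load 20/32]
  25 → cabin 3 (new)  [load 25/32]
  9 → cabin 2  [load 29/32]
  4 → cabin 1  [load 29/32]
  4 → cabin 3  [load 29/32]
  7 → cabin 4 (new)  [load 7/32]
  17 → cabin 4  [load 24/32]
  23 → cabin 5 (new)  [load 23/32]
  21 → cabin 6 (new)  [load 21/32]
  6 → cabin 4  [load 30/32]
  10 → cabin 6  [load 31/32]
  7 → cabin 5  [load 30/32]
  19 → cabin 7 (new)  [load 19/32]
7 cabins opened.

7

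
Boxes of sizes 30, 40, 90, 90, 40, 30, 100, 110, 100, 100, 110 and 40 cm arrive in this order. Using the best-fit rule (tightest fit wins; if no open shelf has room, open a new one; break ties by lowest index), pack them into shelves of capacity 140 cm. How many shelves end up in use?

  30 → shelf 1 (new)  [load 30/140]
  40 → shelf 1  [load 70/140]
  90 → shelf 2 (new)  [load 90/140]
  90 → shelf 3 (new)  [load 90/140]
  40 → shelf 2  [load 130/140]
  30 → shelf 3  [load 120/140]
  100 → shelf 4 (new)  [load 100/140]
  110 → shelf 5 (new)  [load 110/140]
  100 → shelf 6 (new)  [load 100/140]
  100 → shelf 7 (new)  [load 100/140]
  110 → shelf 8 (new)  [load 110/140]
  40 → shelf 4  [load 140/140]
8 shelves opened.

8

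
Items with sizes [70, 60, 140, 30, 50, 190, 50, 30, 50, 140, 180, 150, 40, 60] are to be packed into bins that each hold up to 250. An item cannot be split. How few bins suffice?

5

Total = 190 + 180 + 150 + 140 + 140 + 70 + 60 + 60 + 50 + 50 + 50 + 40 + 30 + 30 = 1240.
Lower bound: ⌈1240/250⌉ = 5 bins.
A packing using 5 bins:
  bin 1: 190 + 60 = 250
  bin 2: 180 + 70 = 250
  bin 3: 150 + 60 + 40 = 250
  bin 4: 140 + 50 + 50 = 240
  bin 5: 140 + 50 + 30 + 30 = 250
This matches the lower bound, so 5 is optimal.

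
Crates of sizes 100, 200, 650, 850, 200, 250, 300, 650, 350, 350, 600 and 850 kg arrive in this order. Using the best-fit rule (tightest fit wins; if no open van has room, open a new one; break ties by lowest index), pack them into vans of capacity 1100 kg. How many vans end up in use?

6

  100 → van 1 (new)  [load 100/1100]
  200 → van 1  [load 300/1100]
  650 → van 1  [load 950/1100]
  850 → van 2 (new)  [load 850/1100]
  200 → van 2  [load 1050/1100]
  250 → van 3 (new)  [load 250/1100]
  300 → van 3  [load 550/1100]
  650 → van 4 (new)  [load 650/1100]
  350 → van 4  [load 1000/1100]
  350 → van 3  [load 900/1100]
  600 → van 5 (new)  [load 600/1100]
  850 → van 6 (new)  [load 850/1100]
6 vans opened.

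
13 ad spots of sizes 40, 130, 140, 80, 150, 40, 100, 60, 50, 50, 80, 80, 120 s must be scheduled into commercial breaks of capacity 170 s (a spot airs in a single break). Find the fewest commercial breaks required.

Total = 150 + 140 + 130 + 120 + 100 + 80 + 80 + 80 + 60 + 50 + 50 + 40 + 40 = 1120 s.
Lower bound: ⌈1120/170⌉ = 7 commercial breaks.
A packing using 7 commercial breaks:
  break 1: 150 = 150
  break 2: 140 = 140
  break 3: 130 + 40 = 170
  break 4: 120 + 50 = 170
  break 5: 100 + 60 = 160
  break 6: 80 + 80 = 160
  break 7: 80 + 50 + 40 = 170
This matches the lower bound, so 7 is optimal.

7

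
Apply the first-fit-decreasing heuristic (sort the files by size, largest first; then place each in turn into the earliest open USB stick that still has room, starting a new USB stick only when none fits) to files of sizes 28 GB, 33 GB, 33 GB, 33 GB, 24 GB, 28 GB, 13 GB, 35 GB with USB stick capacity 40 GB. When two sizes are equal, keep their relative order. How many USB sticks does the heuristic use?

Sorted descending: 35, 33, 33, 33, 28, 28, 24, 13.
  35 → USB stick 1 (new)  [load 35/40]
  33 → USB stick 2 (new)  [load 33/40]
  33 → USB stick 3 (new)  [load 33/40]
  33 → USB stick 4 (new)  [load 33/40]
  28 → USB stick 5 (new)  [load 28/40]
  28 → USB stick 6 (new)  [load 28/40]
  24 → USB stick 7 (new)  [load 24/40]
  13 → USB stick 7  [load 37/40]
7 USB sticks opened.

7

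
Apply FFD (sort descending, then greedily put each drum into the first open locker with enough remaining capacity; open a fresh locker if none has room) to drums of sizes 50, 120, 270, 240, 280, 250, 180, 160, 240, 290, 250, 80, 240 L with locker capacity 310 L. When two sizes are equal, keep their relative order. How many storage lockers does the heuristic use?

Sorted descending: 290, 280, 270, 250, 250, 240, 240, 240, 180, 160, 120, 80, 50.
  290 → locker 1 (new)  [load 290/310]
  280 → locker 2 (new)  [load 280/310]
  270 → locker 3 (new)  [load 270/310]
  250 → locker 4 (new)  [load 250/310]
  250 → locker 5 (new)  [load 250/310]
  240 → locker 6 (new)  [load 240/310]
  240 → locker 7 (new)  [load 240/310]
  240 → locker 8 (new)  [load 240/310]
  180 → locker 9 (new)  [load 180/310]
  160 → locker 10 (new)  [load 160/310]
  120 → locker 9  [load 300/310]
  80 → locker 10  [load 240/310]
  50 → locker 4  [load 300/310]
10 storage lockers opened.

10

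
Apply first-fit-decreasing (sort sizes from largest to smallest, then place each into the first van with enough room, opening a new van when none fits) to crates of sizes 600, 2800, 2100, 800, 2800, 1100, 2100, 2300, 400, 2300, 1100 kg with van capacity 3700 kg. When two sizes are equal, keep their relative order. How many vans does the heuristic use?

6

Sorted descending: 2800, 2800, 2300, 2300, 2100, 2100, 1100, 1100, 800, 600, 400.
  2800 → van 1 (new)  [load 2800/3700]
  2800 → van 2 (new)  [load 2800/3700]
  2300 → van 3 (new)  [load 2300/3700]
  2300 → van 4 (new)  [load 2300/3700]
  2100 → van 5 (new)  [load 2100/3700]
  2100 → van 6 (new)  [load 2100/3700]
  1100 → van 3  [load 3400/3700]
  1100 → van 4  [load 3400/3700]
  800 → van 1  [load 3600/3700]
  600 → van 2  [load 3400/3700]
  400 → van 5  [load 2500/3700]
6 vans opened.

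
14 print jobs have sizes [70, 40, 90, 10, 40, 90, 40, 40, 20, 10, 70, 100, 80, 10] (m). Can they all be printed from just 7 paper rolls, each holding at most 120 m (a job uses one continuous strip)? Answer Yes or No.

A valid assignment using 7 paper rolls:
  roll 1: 100 + 20 = 120
  roll 2: 90 + 10 + 10 + 10 = 120
  roll 3: 90 = 90
  roll 4: 80 + 40 = 120
  roll 5: 70 + 40 = 110
  roll 6: 70 + 40 = 110
  roll 7: 40 = 40
Every load is within 120 m, so 7 paper rolls suffice.

Yes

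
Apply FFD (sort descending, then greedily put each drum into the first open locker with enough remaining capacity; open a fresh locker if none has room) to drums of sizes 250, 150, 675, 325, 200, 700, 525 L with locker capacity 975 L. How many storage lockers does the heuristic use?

Sorted descending: 700, 675, 525, 325, 250, 200, 150.
  700 → locker 1 (new)  [load 700/975]
  675 → locker 2 (new)  [load 675/975]
  525 → locker 3 (new)  [load 525/975]
  325 → locker 3  [load 850/975]
  250 → locker 1  [load 950/975]
  200 → locker 2  [load 875/975]
  150 → locker 4 (new)  [load 150/975]
4 storage lockers opened.

4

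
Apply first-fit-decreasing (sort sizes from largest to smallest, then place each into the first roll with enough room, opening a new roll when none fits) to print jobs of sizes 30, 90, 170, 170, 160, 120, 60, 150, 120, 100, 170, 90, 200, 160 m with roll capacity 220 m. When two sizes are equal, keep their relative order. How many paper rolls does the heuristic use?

Sorted descending: 200, 170, 170, 170, 160, 160, 150, 120, 120, 100, 90, 90, 60, 30.
  200 → roll 1 (new)  [load 200/220]
  170 → roll 2 (new)  [load 170/220]
  170 → roll 3 (new)  [load 170/220]
  170 → roll 4 (new)  [load 170/220]
  160 → roll 5 (new)  [load 160/220]
  160 → roll 6 (new)  [load 160/220]
  150 → roll 7 (new)  [load 150/220]
  120 → roll 8 (new)  [load 120/220]
  120 → roll 9 (new)  [load 120/220]
  100 → roll 8  [load 220/220]
  90 → roll 9  [load 210/220]
  90 → roll 10 (new)  [load 90/220]
  60 → roll 5  [load 220/220]
  30 → roll 2  [load 200/220]
10 paper rolls opened.

10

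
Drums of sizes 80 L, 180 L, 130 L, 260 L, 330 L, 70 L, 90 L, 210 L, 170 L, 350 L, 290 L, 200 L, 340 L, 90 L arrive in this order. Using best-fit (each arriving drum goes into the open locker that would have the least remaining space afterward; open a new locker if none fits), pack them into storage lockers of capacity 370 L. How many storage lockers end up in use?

  80 → locker 1 (new)  [load 80/370]
  180 → locker 1  [load 260/370]
  130 → locker 2 (new)  [load 130/370]
  260 → locker 3 (new)  [load 260/370]
  330 → locker 4 (new)  [load 330/370]
  70 → locker 1  [load 330/370]
  90 → locker 3  [load 350/370]
  210 → locker 2  [load 340/370]
  170 → locker 5 (new)  [load 170/370]
  350 → locker 6 (new)  [load 350/370]
  290 → locker 7 (new)  [load 290/370]
  200 → locker 5  [load 370/370]
  340 → locker 8 (new)  [load 340/370]
  90 → locker 9 (new)  [load 90/370]
9 storage lockers opened.

9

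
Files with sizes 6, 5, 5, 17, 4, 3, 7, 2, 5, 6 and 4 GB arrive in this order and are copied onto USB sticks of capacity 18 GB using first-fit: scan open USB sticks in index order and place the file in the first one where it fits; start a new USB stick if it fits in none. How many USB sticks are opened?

  6 → USB stick 1 (new)  [load 6/18]
  5 → USB stick 1  [load 11/18]
  5 → USB stick 1  [load 16/18]
  17 → USB stick 2 (new)  [load 17/18]
  4 → USB stick 3 (new)  [load 4/18]
  3 → USB stick 3  [load 7/18]
  7 → USB stick 3  [load 14/18]
  2 → USB stick 1  [load 18/18]
  5 → USB stick 4 (new)  [load 5/18]
  6 → USB stick 4  [load 11/18]
  4 → USB stick 3  [load 18/18]
4 USB sticks opened.

4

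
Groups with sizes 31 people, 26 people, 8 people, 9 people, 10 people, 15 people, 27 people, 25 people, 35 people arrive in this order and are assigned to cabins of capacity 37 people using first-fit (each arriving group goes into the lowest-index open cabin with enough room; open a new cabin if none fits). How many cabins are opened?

6

  31 → cabin 1 (new)  [load 31/37]
  26 → cabin 2 (new)  [load 26/37]
  8 → cabin 2  [load 34/37]
  9 → cabin 3 (new)  [load 9/37]
  10 → cabin 3  [load 19/37]
  15 → cabin 3  [load 34/37]
  27 → cabin 4 (new)  [load 27/37]
  25 → cabin 5 (new)  [load 25/37]
  35 → cabin 6 (new)  [load 35/37]
6 cabins opened.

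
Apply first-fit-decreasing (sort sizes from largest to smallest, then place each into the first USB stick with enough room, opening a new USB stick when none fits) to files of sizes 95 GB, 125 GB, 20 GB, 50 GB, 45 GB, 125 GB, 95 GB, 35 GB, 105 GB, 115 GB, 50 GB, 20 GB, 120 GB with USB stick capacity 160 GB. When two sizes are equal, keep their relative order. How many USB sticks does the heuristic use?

Sorted descending: 125, 125, 120, 115, 105, 95, 95, 50, 50, 45, 35, 20, 20.
  125 → USB stick 1 (new)  [load 125/160]
  125 → USB stick 2 (new)  [load 125/160]
  120 → USB stick 3 (new)  [load 120/160]
  115 → USB stick 4 (new)  [load 115/160]
  105 → USB stick 5 (new)  [load 105/160]
  95 → USB stick 6 (new)  [load 95/160]
  95 → USB stick 7 (new)  [load 95/160]
  50 → USB stick 5  [load 155/160]
  50 → USB stick 6  [load 145/160]
  45 → USB stick 4  [load 160/160]
  35 → USB stick 1  [load 160/160]
  20 → USB stick 2  [load 145/160]
  20 → USB stick 3  [load 140/160]
7 USB sticks opened.

7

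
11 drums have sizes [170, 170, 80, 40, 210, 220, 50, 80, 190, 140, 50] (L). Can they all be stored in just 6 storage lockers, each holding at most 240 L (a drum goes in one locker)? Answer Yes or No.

No

Total = 1400 L; ⌈1400/240⌉ = 6.
The bound of 6 does not rule out 6, but exhaustive search shows no assignment into 6 storage lockers of capacity 240 L exists — the minimum is 7.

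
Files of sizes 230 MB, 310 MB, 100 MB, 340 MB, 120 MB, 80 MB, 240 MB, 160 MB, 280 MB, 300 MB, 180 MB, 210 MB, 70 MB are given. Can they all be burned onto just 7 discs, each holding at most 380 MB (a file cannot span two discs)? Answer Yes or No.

No

Total = 2620 MB; ⌈2620/380⌉ = 7.
The bound of 7 does not rule out 7, but exhaustive search shows no assignment into 7 discs of capacity 380 MB exists — the minimum is 8.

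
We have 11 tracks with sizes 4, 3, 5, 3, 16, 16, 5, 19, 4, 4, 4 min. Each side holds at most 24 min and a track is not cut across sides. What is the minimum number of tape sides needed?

Total = 19 + 16 + 16 + 5 + 5 + 4 + 4 + 4 + 4 + 3 + 3 = 83 min.
Lower bound: ⌈83/24⌉ = 4 tape sides.
A packing using 4 tape sides:
  side 1: 19 + 5 = 24
  side 2: 16 + 5 + 3 = 24
  side 3: 16 + 4 + 4 = 24
  side 4: 4 + 4 + 3 = 11
This matches the lower bound, so 4 is optimal.

4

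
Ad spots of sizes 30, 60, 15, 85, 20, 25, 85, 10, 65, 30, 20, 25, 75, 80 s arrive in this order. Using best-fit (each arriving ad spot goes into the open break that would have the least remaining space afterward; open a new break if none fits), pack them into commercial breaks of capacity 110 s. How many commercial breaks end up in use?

7

  30 → break 1 (new)  [load 30/110]
  60 → break 1  [load 90/110]
  15 → break 1  [load 105/110]
  85 → break 2 (new)  [load 85/110]
  20 → break 2  [load 105/110]
  25 → break 3 (new)  [load 25/110]
  85 → break 3  [load 110/110]
  10 → break 4 (new)  [load 10/110]
  65 → break 4  [load 75/110]
  30 → break 4  [load 105/110]
  20 → break 5 (new)  [load 20/110]
  25 → break 5  [load 45/110]
  75 → break 6 (new)  [load 75/110]
  80 → break 7 (new)  [load 80/110]
7 commercial breaks opened.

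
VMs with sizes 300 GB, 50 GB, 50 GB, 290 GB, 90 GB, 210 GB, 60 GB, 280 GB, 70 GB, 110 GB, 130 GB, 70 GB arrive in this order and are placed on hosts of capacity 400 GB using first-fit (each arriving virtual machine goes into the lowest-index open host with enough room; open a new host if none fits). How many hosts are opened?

  300 → host 1 (new)  [load 300/400]
  50 → host 1  [load 350/400]
  50 → host 1  [load 400/400]
  290 → host 2 (new)  [load 290/400]
  90 → host 2  [load 380/400]
  210 → host 3 (new)  [load 210/400]
  60 → host 3  [load 270/400]
  280 → host 4 (new)  [load 280/400]
  70 → host 3  [load 340/400]
  110 → host 4  [load 390/400]
  130 → host 5 (new)  [load 130/400]
  70 → host 5  [load 200/400]
5 hosts opened.

5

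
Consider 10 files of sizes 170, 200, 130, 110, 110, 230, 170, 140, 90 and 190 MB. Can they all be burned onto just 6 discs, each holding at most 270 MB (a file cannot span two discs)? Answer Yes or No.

Total = 1540 MB; ⌈1540/270⌉ = 6.
The bound of 6 does not rule out 6, but exhaustive search shows no assignment into 6 discs of capacity 270 MB exists — the minimum is 7.

No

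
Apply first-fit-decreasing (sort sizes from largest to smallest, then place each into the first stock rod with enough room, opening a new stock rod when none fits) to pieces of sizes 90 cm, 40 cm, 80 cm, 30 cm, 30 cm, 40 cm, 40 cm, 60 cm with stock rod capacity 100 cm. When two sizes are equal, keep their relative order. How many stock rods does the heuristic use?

Sorted descending: 90, 80, 60, 40, 40, 40, 30, 30.
  90 → stock rod 1 (new)  [load 90/100]
  80 → stock rod 2 (new)  [load 80/100]
  60 → stock rod 3 (new)  [load 60/100]
  40 → stock rod 3  [load 100/100]
  40 → stock rod 4 (new)  [load 40/100]
  40 → stock rod 4  [load 80/100]
  30 → stock rod 5 (new)  [load 30/100]
  30 → stock rod 5  [load 60/100]
5 stock rods opened.

5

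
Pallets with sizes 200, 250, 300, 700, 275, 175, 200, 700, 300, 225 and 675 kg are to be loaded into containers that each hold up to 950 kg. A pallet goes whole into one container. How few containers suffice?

5

Total = 700 + 700 + 675 + 300 + 300 + 275 + 250 + 225 + 200 + 200 + 175 = 4000 kg.
Lower bound: ⌈4000/950⌉ = 5 containers.
A packing using 5 containers:
  container 1: 700 + 250 = 950
  container 2: 700 + 225 = 925
  container 3: 675 + 275 = 950
  container 4: 300 + 300 + 200 = 800
  container 5: 200 + 175 = 375
This matches the lower bound, so 5 is optimal.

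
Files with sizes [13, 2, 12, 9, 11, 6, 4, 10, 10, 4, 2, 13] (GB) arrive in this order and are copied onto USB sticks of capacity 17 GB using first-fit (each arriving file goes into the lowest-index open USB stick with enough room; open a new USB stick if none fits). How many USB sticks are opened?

  13 → USB stick 1 (new)  [load 13/17]
  2 → USB stick 1  [load 15/17]
  12 → USB stick 2 (new)  [load 12/17]
  9 → USB stick 3 (new)  [load 9/17]
  11 → USB stick 4 (new)  [load 11/17]
  6 → USB stick 3  [load 15/17]
  4 → USB stick 2  [load 16/17]
  10 → USB stick 5 (new)  [load 10/17]
  10 → USB stick 6 (new)  [load 10/17]
  4 → USB stick 4  [load 15/17]
  2 → USB stick 1  [load 17/17]
  13 → USB stick 7 (new)  [load 13/17]
7 USB sticks opened.

7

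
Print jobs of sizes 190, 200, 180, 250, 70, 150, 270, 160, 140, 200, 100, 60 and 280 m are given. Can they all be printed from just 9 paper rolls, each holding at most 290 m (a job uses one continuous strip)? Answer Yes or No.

Yes

A valid assignment using 9 paper rolls:
  roll 1: 280 = 280
  roll 2: 270 = 270
  roll 3: 250 = 250
  roll 4: 200 + 70 = 270
  roll 5: 200 + 60 = 260
  roll 6: 190 + 100 = 290
  roll 7: 180 = 180
  roll 8: 160 = 160
  roll 9: 150 + 140 = 290
Every load is within 290 m, so 9 paper rolls suffice.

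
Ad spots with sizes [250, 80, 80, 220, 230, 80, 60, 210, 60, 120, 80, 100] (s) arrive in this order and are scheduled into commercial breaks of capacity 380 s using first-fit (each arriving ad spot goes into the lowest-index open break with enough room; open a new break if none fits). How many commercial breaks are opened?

5

  250 → break 1 (new)  [load 250/380]
  80 → break 1  [load 330/380]
  80 → break 2 (new)  [load 80/380]
  220 → break 2  [load 300/380]
  230 → break 3 (new)  [load 230/380]
  80 → break 2  [load 380/380]
  60 → break 3  [load 290/380]
  210 → break 4 (new)  [load 210/380]
  60 → break 3  [load 350/380]
  120 → break 4  [load 330/380]
  80 → break 5 (new)  [load 80/380]
  100 → break 5  [load 180/380]
5 commercial breaks opened.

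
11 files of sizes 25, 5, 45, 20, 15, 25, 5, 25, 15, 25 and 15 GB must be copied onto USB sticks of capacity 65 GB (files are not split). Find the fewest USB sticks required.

4

Total = 45 + 25 + 25 + 25 + 25 + 20 + 15 + 15 + 15 + 5 + 5 = 220 GB.
Lower bound: ⌈220/65⌉ = 4 USB sticks.
A packing using 4 USB sticks:
  USB stick 1: 45 + 20 = 65
  USB stick 2: 25 + 25 + 15 = 65
  USB stick 3: 25 + 25 + 15 = 65
  USB stick 4: 15 + 5 + 5 = 25
This matches the lower bound, so 4 is optimal.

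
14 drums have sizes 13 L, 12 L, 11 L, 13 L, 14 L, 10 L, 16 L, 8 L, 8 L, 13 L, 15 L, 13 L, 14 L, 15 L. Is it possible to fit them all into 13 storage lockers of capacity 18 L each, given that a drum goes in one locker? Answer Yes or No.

A valid assignment using 13 storage lockers:
  locker 1: 16 = 16
  locker 2: 15 = 15
  locker 3: 15 = 15
  locker 4: 14 = 14
  locker 5: 14 = 14
  locker 6: 13 = 13
  locker 7: 13 = 13
  locker 8: 13 = 13
  locker 9: 13 = 13
  locker 10: 12 = 12
  locker 11: 11 = 11
  locker 12: 10 + 8 = 18
  locker 13: 8 = 8
Every load is within 18 L, so 13 storage lockers suffice.

Yes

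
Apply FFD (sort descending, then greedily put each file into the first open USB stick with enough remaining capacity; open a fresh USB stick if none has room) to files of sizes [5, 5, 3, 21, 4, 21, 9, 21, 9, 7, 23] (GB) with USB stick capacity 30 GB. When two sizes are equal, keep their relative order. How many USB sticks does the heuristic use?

5

Sorted descending: 23, 21, 21, 21, 9, 9, 7, 5, 5, 4, 3.
  23 → USB stick 1 (new)  [load 23/30]
  21 → USB stick 2 (new)  [load 21/30]
  21 → USB stick 3 (new)  [load 21/30]
  21 → USB stick 4 (new)  [load 21/30]
  9 → USB stick 2  [load 30/30]
  9 → USB stick 3  [load 30/30]
  7 → USB stick 1  [load 30/30]
  5 → USB stick 4  [load 26/30]
  5 → USB stick 5 (new)  [load 5/30]
  4 → USB stick 4  [load 30/30]
  3 → USB stick 5  [load 8/30]
5 USB sticks opened.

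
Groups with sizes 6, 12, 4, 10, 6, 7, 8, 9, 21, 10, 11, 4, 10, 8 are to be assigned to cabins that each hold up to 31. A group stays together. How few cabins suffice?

Total = 21 + 12 + 11 + 10 + 10 + 10 + 9 + 8 + 8 + 7 + 6 + 6 + 4 + 4 = 126.
Lower bound: ⌈126/31⌉ = 5 cabins.
A packing using 5 cabins:
  cabin 1: 21 + 10 = 31
  cabin 2: 12 + 11 + 8 = 31
  cabin 3: 10 + 10 + 9 = 29
  cabin 4: 8 + 7 + 6 + 6 + 4 = 31
  cabin 5: 4 = 4
This matches the lower bound, so 5 is optimal.

5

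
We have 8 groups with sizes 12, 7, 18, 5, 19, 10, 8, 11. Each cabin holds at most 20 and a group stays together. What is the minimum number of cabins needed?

5

Total = 19 + 18 + 12 + 11 + 10 + 8 + 7 + 5 = 90.
Lower bound: ⌈90/20⌉ = 5 cabins.
A packing using 5 cabins:
  cabin 1: 19 = 19
  cabin 2: 18 = 18
  cabin 3: 12 + 8 = 20
  cabin 4: 11 + 7 = 18
  cabin 5: 10 + 5 = 15
This matches the lower bound, so 5 is optimal.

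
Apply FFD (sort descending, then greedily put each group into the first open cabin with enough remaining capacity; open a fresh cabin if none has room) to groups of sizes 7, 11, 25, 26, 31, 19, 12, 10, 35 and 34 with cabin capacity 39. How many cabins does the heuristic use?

6

Sorted descending: 35, 34, 31, 26, 25, 19, 12, 11, 10, 7.
  35 → cabin 1 (new)  [load 35/39]
  34 → cabin 2 (new)  [load 34/39]
  31 → cabin 3 (new)  [load 31/39]
  26 → cabin 4 (new)  [load 26/39]
  25 → cabin 5 (new)  [load 25/39]
  19 → cabin 6 (new)  [load 19/39]
  12 → cabin 4  [load 38/39]
  11 → cabin 5  [load 36/39]
  10 → cabin 6  [load 29/39]
  7 → cabin 3  [load 38/39]
6 cabins opened.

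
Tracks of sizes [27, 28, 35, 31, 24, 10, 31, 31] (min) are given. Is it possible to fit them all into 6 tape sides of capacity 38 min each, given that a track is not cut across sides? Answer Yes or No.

No

Total = 217 min; ⌈217/38⌉ = 6.
7 tracks each exceed half the capacity and cannot share a side, forcing at least 7 tape sides.
At least 7 tape sides are required, but only 6 are allowed.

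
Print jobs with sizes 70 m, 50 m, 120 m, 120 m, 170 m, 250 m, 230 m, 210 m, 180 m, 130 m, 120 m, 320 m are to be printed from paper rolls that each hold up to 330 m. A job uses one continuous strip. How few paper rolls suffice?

Total = 320 + 250 + 230 + 210 + 180 + 170 + 130 + 120 + 120 + 120 + 70 + 50 = 1970 m.
Lower bound: ⌈1970/330⌉ = 6 paper rolls.
A packing using 7 paper rolls:
  roll 1: 320 = 320
  roll 2: 250 + 70 = 320
  roll 3: 230 + 50 = 280
  roll 4: 210 + 120 = 330
  roll 5: 180 + 130 = 310
  roll 6: 170 + 120 = 290
  roll 7: 120 = 120
No arrangement into 6 paper rolls stays within capacity, so 7 is optimal.

7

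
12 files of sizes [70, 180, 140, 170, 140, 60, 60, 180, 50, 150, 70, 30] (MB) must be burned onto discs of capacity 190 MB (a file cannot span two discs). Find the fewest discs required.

Total = 180 + 180 + 170 + 150 + 140 + 140 + 70 + 70 + 60 + 60 + 50 + 30 = 1300 MB.
Lower bound: ⌈1300/190⌉ = 7 discs.
A packing using 8 discs:
  disc 1: 180 = 180
  disc 2: 180 = 180
  disc 3: 170 = 170
  disc 4: 150 + 30 = 180
  disc 5: 140 + 50 = 190
  disc 6: 140 = 140
  disc 7: 70 + 70 = 140
  disc 8: 60 + 60 = 120
No arrangement into 7 discs stays within capacity, so 8 is optimal.

8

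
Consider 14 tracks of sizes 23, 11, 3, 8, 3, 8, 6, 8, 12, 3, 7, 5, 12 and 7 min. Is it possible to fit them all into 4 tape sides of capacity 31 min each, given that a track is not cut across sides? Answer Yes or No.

Yes

A valid assignment using 4 tape sides:
  side 1: 23 + 8 = 31
  side 2: 12 + 12 + 7 = 31
  side 3: 11 + 8 + 8 + 3 = 30
  side 4: 7 + 6 + 5 + 3 + 3 = 24
Every load is within 31 min, so 4 tape sides suffice.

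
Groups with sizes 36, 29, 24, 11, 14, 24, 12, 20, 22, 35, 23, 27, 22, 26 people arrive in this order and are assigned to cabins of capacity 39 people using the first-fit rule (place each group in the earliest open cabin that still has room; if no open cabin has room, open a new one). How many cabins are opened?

  36 → cabin 1 (new)  [load 36/39]
  29 → cabin 2 (new)  [load 29/39]
  24 → cabin 3 (new)  [load 24/39]
  11 → cabin 3  [load 35/39]
  14 → cabin 4 (new)  [load 14/39]
  24 → cabin 4  [load 38/39]
  12 → cabin 5 (new)  [load 12/39]
  20 → cabin 5  [load 32/39]
  22 → cabin 6 (new)  [load 22/39]
  35 → cabin 7 (new)  [load 35/39]
  23 → cabin 8 (new)  [load 23/39]
  27 → cabin 9 (new)  [load 27/39]
  22 → cabin 10 (new)  [load 22/39]
  26 → cabin 11 (new)  [load 26/39]
11 cabins opened.

11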